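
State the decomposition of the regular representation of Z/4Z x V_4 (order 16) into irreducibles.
Each irreducible V_i of dimension d_i appears with multiplicity d_i, i.e. rho_reg = (direct sum over all irreducibles V_i) d_i V_i. The irreducible dimensions for Z/4Z x V_4 are 1, 1, 1, 1, 1, 1, 1, 1, 1, 1, 1, 1, 1, 1, 1, 1: 16 irreducibles of dimension 1, each with multiplicity 1. Total dimension 16*1*1 = 16 = |G|.

Details: General theorem: in the regular representation of a finite group G, each irreducible appears with multiplicity equal to its dimension. Check: dim(rho_reg) = sum d_i^2 = 1 + 1 + 1 + 1 + 1 + 1 + 1 + 1 + 1 + 1 + 1 + 1 + 1 + 1 + 1 + 1 = 16 = |G|.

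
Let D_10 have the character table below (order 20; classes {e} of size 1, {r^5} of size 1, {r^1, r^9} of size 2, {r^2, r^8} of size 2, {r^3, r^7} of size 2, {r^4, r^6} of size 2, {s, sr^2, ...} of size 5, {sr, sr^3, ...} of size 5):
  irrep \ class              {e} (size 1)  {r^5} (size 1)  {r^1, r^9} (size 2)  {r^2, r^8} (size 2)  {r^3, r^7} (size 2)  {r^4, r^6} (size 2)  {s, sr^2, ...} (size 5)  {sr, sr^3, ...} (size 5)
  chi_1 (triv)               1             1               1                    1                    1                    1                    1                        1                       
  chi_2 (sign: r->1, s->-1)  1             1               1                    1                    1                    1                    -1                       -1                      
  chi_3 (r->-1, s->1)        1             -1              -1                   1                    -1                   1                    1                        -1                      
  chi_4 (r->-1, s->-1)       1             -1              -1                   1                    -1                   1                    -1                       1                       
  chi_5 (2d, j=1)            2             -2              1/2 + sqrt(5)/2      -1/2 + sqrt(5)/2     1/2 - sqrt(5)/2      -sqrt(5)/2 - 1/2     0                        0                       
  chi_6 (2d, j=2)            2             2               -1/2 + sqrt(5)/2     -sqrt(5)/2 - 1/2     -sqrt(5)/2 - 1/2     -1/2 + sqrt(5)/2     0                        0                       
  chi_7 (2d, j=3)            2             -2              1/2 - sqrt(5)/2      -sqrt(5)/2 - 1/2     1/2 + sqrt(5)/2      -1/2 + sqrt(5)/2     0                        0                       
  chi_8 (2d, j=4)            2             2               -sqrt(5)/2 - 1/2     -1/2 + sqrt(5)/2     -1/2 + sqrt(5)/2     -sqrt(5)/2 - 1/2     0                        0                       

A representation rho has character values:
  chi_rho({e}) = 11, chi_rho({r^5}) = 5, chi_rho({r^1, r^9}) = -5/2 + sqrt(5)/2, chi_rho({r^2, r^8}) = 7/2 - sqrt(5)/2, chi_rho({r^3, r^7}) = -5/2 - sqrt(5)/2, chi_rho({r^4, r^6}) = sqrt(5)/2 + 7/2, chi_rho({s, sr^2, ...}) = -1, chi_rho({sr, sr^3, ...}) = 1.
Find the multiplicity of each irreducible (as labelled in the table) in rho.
Multiplicities: chi_1: 1, chi_2: 1, chi_3: 1, chi_4: 2, chi_5: 0, chi_6: 2, chi_7: 0, chi_8: 1.

Explanation: Use <chi_rho, chi> = (1/|G|) sum_C |C| * chi_rho(C) * conj(chi(C)) with |G| = 20 for each irreducible chi in the table:
  <chi_rho, chi_1> = (1/20)[1*(11)*conj(1) + 1*(5)*conj(1) + 2*(-5/2 + sqrt(5)/2)*conj(1) + 2*(7/2 - sqrt(5)/2)*conj(1) + 2*(-5/2 - sqrt(5)/2)*conj(1) + 2*(sqrt(5)/2 + 7/2)*conj(1) + 5*(-1)*conj(1) + 5*(1)*conj(1)]
      = (1/20)[(11) + (5) + (-5 + sqrt(5)) + (7 - sqrt(5)) + (-5 - sqrt(5)) + (sqrt(5) + 7) + (-5) + (5)] = 20/20 = 1
  <chi_rho, chi_2> = (1/20)[1*(11)*conj(1) + 1*(5)*conj(1) + 2*(-5/2 + sqrt(5)/2)*conj(1) + 2*(7/2 - sqrt(5)/2)*conj(1) + 2*(-5/2 - sqrt(5)/2)*conj(1) + 2*(sqrt(5)/2 + 7/2)*conj(1) + 5*(-1)*conj(-1) + 5*(1)*conj(-1)]
      = (1/20)[(11) + (5) + (-5 + sqrt(5)) + (7 - sqrt(5)) + (-5 - sqrt(5)) + (sqrt(5) + 7) + (5) + (-5)] = 20/20 = 1
  <chi_rho, chi_3> = (1/20)[1*(11)*conj(1) + 1*(5)*conj(-1) + 2*(-5/2 + sqrt(5)/2)*conj(-1) + 2*(7/2 - sqrt(5)/2)*conj(1) + 2*(-5/2 - sqrt(5)/2)*conj(-1) + 2*(sqrt(5)/2 + 7/2)*conj(1) + 5*(-1)*conj(1) + 5*(1)*conj(-1)]
      = (1/20)[(11) + (-5) + (5 - sqrt(5)) + (7 - sqrt(5)) + (sqrt(5) + 5) + (sqrt(5) + 7) + (-5) + (-5)] = 20/20 = 1
  <chi_rho, chi_4> = (1/20)[1*(11)*conj(1) + 1*(5)*conj(-1) + 2*(-5/2 + sqrt(5)/2)*conj(-1) + 2*(7/2 - sqrt(5)/2)*conj(1) + 2*(-5/2 - sqrt(5)/2)*conj(-1) + 2*(sqrt(5)/2 + 7/2)*conj(1) + 5*(-1)*conj(-1) + 5*(1)*conj(1)]
      = (1/20)[(11) + (-5) + (5 - sqrt(5)) + (7 - sqrt(5)) + (sqrt(5) + 5) + (sqrt(5) + 7) + (5) + (5)] = 40/20 = 2
  <chi_rho, chi_5> = (1/20)[1*(11)*conj(2) + 1*(5)*conj(-2) + 2*(-5/2 + sqrt(5)/2)*conj(1/2 + sqrt(5)/2) + 2*(7/2 - sqrt(5)/2)*conj(-1/2 + sqrt(5)/2) + 2*(-5/2 - sqrt(5)/2)*conj(1/2 - sqrt(5)/2) + 2*(sqrt(5)/2 + 7/2)*conj(-sqrt(5)/2 - 1/2) + 5*(-1)*conj(0) + 5*(1)*conj(0)]
      = (1/20)[(22) + (-10) + (-2*sqrt(5)) + (-6 + 4*sqrt(5)) + (2*sqrt(5)) + (-4*sqrt(5) - 6) + (0) + (0)] = 0/20 = 0
  <chi_rho, chi_6> = (1/20)[1*(11)*conj(2) + 1*(5)*conj(2) + 2*(-5/2 + sqrt(5)/2)*conj(-1/2 + sqrt(5)/2) + 2*(7/2 - sqrt(5)/2)*conj(-sqrt(5)/2 - 1/2) + 2*(-5/2 - sqrt(5)/2)*conj(-sqrt(5)/2 - 1/2) + 2*(sqrt(5)/2 + 7/2)*conj(-1/2 + sqrt(5)/2) + 5*(-1)*conj(0) + 5*(1)*conj(0)]
      = (1/20)[(22) + (10) + (5 - 3*sqrt(5)) + (-3*sqrt(5) - 1) + (5 + 3*sqrt(5)) + (-1 + 3*sqrt(5)) + (0) + (0)] = 40/20 = 2
  <chi_rho, chi_7> = (1/20)[1*(11)*conj(2) + 1*(5)*conj(-2) + 2*(-5/2 + sqrt(5)/2)*conj(1/2 - sqrt(5)/2) + 2*(7/2 - sqrt(5)/2)*conj(-sqrt(5)/2 - 1/2) + 2*(-5/2 - sqrt(5)/2)*conj(1/2 + sqrt(5)/2) + 2*(sqrt(5)/2 + 7/2)*conj(-1/2 + sqrt(5)/2) + 5*(-1)*conj(0) + 5*(1)*conj(0)]
      = (1/20)[(22) + (-10) + (-5 + 3*sqrt(5)) + (-3*sqrt(5) - 1) + (-3*sqrt(5) - 5) + (-1 + 3*sqrt(5)) + (0) + (0)] = 0/20 = 0
  <chi_rho, chi_8> = (1/20)[1*(11)*conj(2) + 1*(5)*conj(2) + 2*(-5/2 + sqrt(5)/2)*conj(-sqrt(5)/2 - 1/2) + 2*(7/2 - sqrt(5)/2)*conj(-1/2 + sqrt(5)/2) + 2*(-5/2 - sqrt(5)/2)*conj(-1/2 + sqrt(5)/2) + 2*(sqrt(5)/2 + 7/2)*conj(-sqrt(5)/2 - 1/2) + 5*(-1)*conj(0) + 5*(1)*conj(0)]
      = (1/20)[(22) + (10) + (2*sqrt(5)) + (-6 + 4*sqrt(5)) + (-2*sqrt(5)) + (-4*sqrt(5) - 6) + (0) + (0)] = 20/20 = 1
Dimension check: dim(rho) = sum (mult * dim) = 1*1 + 1*1 + 1*1 + 2*1 + 0*2 + 2*2 + 0*2 + 1*2 = 11 = chi_rho(e) = 11.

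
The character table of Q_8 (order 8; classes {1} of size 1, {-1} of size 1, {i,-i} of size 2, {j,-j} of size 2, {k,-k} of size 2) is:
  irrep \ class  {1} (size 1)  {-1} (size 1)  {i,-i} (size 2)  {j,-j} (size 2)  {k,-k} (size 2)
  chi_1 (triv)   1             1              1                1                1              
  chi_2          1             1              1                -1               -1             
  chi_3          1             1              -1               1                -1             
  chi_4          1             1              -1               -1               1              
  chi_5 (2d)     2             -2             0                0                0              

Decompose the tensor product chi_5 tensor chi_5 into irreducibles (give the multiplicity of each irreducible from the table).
chi_5 tensor chi_5 = chi_1 + chi_2 + chi_3 + chi_4 (all other irreducibles have multiplicity 0).

Details: The character of a tensor product is the pointwise product (chi_5 * chi_5)(C) = chi_5(C) * chi_5(C):
  {1}: (2)*(2), {-1}: (-2)*(-2), {i,-i}: (0)*(0), {j,-j}: (0)*(0), {k,-k}: (0)*(0)
so (chi_5 * chi_5) takes values
  {1} -> 4, {-1} -> 4, {i,-i} -> 0, {j,-j} -> 0, {k,-k} -> 0.
Now take the inner product of this character with each irreducible chi from the table, <chi_5*chi_5, chi> = (1/8) sum_C |C| (chi_5*chi_5)(C) conj(chi(C)):
  <chi_5*chi_5, chi_1> = (1/8)[1*(4)*conj(1) + 1*(4)*conj(1) + 2*(0)*conj(1) + 2*(0)*conj(1) + 2*(0)*conj(1)]
      = (1/8)[(4) + (4) + (0) + (0) + (0)] = 8/8 = 1
  <chi_5*chi_5, chi_2> = (1/8)[1*(4)*conj(1) + 1*(4)*conj(1) + 2*(0)*conj(1) + 2*(0)*conj(-1) + 2*(0)*conj(-1)]
      = (1/8)[(4) + (4) + (0) + (0) + (0)] = 8/8 = 1
  <chi_5*chi_5, chi_3> = (1/8)[1*(4)*conj(1) + 1*(4)*conj(1) + 2*(0)*conj(-1) + 2*(0)*conj(1) + 2*(0)*conj(-1)]
      = (1/8)[(4) + (4) + (0) + (0) + (0)] = 8/8 = 1
  <chi_5*chi_5, chi_4> = (1/8)[1*(4)*conj(1) + 1*(4)*conj(1) + 2*(0)*conj(-1) + 2*(0)*conj(-1) + 2*(0)*conj(1)]
      = (1/8)[(4) + (4) + (0) + (0) + (0)] = 8/8 = 1
  <chi_5*chi_5, chi_5> = (1/8)[1*(4)*conj(2) + 1*(4)*conj(-2) + 2*(0)*conj(0) + 2*(0)*conj(0) + 2*(0)*conj(0)]
      = (1/8)[(8) + (-8) + (0) + (0) + (0)] = 0/8 = 0
Hence the multiplicities are chi_1: 1, chi_2: 1, chi_3: 1, chi_4: 1. Dimension check: dim(chi_5)*dim(chi_5) = 2*2 = 4 and sum (mult * dim) = 1*1 + 1*1 + 1*1 + 1*1 = 4.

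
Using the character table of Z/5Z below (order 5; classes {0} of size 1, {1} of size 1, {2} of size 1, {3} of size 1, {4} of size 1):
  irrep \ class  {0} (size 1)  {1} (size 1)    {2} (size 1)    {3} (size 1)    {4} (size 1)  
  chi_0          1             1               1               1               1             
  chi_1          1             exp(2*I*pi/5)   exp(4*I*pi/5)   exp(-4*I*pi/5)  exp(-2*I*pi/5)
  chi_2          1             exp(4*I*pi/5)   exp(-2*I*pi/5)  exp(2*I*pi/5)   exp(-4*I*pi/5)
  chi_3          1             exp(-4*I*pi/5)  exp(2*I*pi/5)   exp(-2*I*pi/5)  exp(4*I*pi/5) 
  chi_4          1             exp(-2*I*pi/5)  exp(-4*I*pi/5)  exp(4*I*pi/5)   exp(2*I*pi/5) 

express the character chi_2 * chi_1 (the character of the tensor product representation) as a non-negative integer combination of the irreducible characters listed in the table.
chi_2 tensor chi_1 = chi_3 (all other irreducibles have multiplicity 0).

Solution. The character of a tensor product is the pointwise product (chi_2 * chi_1)(C) = chi_2(C) * chi_1(C):
  {0}: (1)*(1), {1}: (exp(4*I*pi/5))*(exp(2*I*pi/5)), {2}: (exp(-2*I*pi/5))*(exp(4*I*pi/5)), {3}: (exp(2*I*pi/5))*(exp(-4*I*pi/5)), {4}: (exp(-4*I*pi/5))*(exp(-2*I*pi/5))
so (chi_2 * chi_1) takes values
  {0} -> 1, {1} -> exp(-4*I*pi/5), {2} -> exp(2*I*pi/5), {3} -> exp(-2*I*pi/5), {4} -> exp(4*I*pi/5).
Now take the inner product of this character with each irreducible chi from the table, <chi_2*chi_1, chi> = (1/5) sum_C |C| (chi_2*chi_1)(C) conj(chi(C)):
  <chi_2*chi_1, chi_0> = (1/5)[1*(1)*conj(1) + 1*(exp(-4*I*pi/5))*conj(1) + 1*(exp(2*I*pi/5))*conj(1) + 1*(exp(-2*I*pi/5))*conj(1) + 1*(exp(4*I*pi/5))*conj(1)]
      = (1/5)[(1) + (exp(-4*I*pi/5)) + (exp(2*I*pi/5)) + (exp(-2*I*pi/5)) + (exp(4*I*pi/5))] = 0/5 = 0
  <chi_2*chi_1, chi_1> = (1/5)[1*(1)*conj(1) + 1*(exp(-4*I*pi/5))*conj(exp(2*I*pi/5)) + 1*(exp(2*I*pi/5))*conj(exp(4*I*pi/5)) + 1*(exp(-2*I*pi/5))*conj(exp(-4*I*pi/5)) + 1*(exp(4*I*pi/5))*conj(exp(-2*I*pi/5))]
      = (1/5)[(1) + (exp(4*I*pi/5)) + (exp(-2*I*pi/5)) + (exp(2*I*pi/5)) + (exp(-4*I*pi/5))] = 0/5 = 0
  <chi_2*chi_1, chi_2> = (1/5)[1*(1)*conj(1) + 1*(exp(-4*I*pi/5))*conj(exp(4*I*pi/5)) + 1*(exp(2*I*pi/5))*conj(exp(-2*I*pi/5)) + 1*(exp(-2*I*pi/5))*conj(exp(2*I*pi/5)) + 1*(exp(4*I*pi/5))*conj(exp(-4*I*pi/5))]
      = (1/5)[(1) + (exp(2*I*pi/5)) + (exp(4*I*pi/5)) + (exp(-4*I*pi/5)) + (exp(-2*I*pi/5))] = 0/5 = 0
  <chi_2*chi_1, chi_3> = (1/5)[1*(1)*conj(1) + 1*(exp(-4*I*pi/5))*conj(exp(-4*I*pi/5)) + 1*(exp(2*I*pi/5))*conj(exp(2*I*pi/5)) + 1*(exp(-2*I*pi/5))*conj(exp(-2*I*pi/5)) + 1*(exp(4*I*pi/5))*conj(exp(4*I*pi/5))]
      = (1/5)[(1) + (1) + (1) + (1) + (1)] = 5/5 = 1
  <chi_2*chi_1, chi_4> = (1/5)[1*(1)*conj(1) + 1*(exp(-4*I*pi/5))*conj(exp(-2*I*pi/5)) + 1*(exp(2*I*pi/5))*conj(exp(-4*I*pi/5)) + 1*(exp(-2*I*pi/5))*conj(exp(4*I*pi/5)) + 1*(exp(4*I*pi/5))*conj(exp(2*I*pi/5))]
      = (1/5)[(1) + (exp(-2*I*pi/5)) + (exp(-4*I*pi/5)) + (exp(4*I*pi/5)) + (exp(2*I*pi/5))] = 0/5 = 0
(Exp terms are combined using exp(i*s)*conj(exp(i*t)) = exp(i*(s-t)), and sums of them are collapsed using the identity that for every m > 1 the m distinct m-th roots of unity sum to 0, e.g. 1 + exp(2*I*pi/3) + exp(-2*I*pi/3) = 0.)
Hence the multiplicities are chi_3: 1. Dimension check: dim(chi_2)*dim(chi_1) = 1*1 = 1 and sum (mult * dim) = 1*1 = 1.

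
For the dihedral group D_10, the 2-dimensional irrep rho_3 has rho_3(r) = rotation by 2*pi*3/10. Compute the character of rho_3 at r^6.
chi_{rho_3}(r^6) = 2*cos(2*pi*3*6/10) = -1/2 + sqrt(5)/2

Derivation: rho_3(r^6) is rotation by angle 2*pi*3*6/10, whose trace is 2*cos(2*pi*3*6/10) = -1/2 + sqrt(5)/2.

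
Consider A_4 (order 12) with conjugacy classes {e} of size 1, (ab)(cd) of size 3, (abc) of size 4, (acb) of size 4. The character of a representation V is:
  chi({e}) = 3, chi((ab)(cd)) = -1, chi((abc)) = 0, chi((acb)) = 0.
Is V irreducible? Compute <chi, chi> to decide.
Irreducible: <chi, chi> = 1.

Explanation: <chi, chi> = (1/|G|) sum_C |C| * |chi(C)|^2 = (1/12)[1*|3|^2 + 3*|-1|^2 + 4*|0|^2 + 4*|0|^2]
  = (1/12)[(9) + (3) + (0) + (0)] = 12/12 = 1.
(Exp terms are combined using exp(i*s)*conj(exp(i*t)) = exp(i*(s-t)), and sums of them are collapsed using the identity that for every m > 1 the m distinct m-th roots of unity sum to 0, e.g. 1 + exp(2*I*pi/3) + exp(-2*I*pi/3) = 0.)
A character is irreducible iff <chi, chi> = 1, so this representation is irreducible.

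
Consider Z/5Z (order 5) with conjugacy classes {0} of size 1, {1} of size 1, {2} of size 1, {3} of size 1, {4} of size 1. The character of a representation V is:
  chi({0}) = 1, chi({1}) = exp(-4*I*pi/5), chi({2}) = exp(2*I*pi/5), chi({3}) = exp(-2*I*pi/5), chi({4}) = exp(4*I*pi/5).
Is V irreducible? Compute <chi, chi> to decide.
Irreducible: <chi, chi> = 1.

Reasoning: <chi, chi> = (1/|G|) sum_C |C| * |chi(C)|^2 = (1/5)[1*|1|^2 + 1*|exp(-4*I*pi/5)|^2 + 1*|exp(2*I*pi/5)|^2 + 1*|exp(-2*I*pi/5)|^2 + 1*|exp(4*I*pi/5)|^2]
  = (1/5)[(1) + (1) + (1) + (1) + (1)] = 5/5 = 1.
(Exp terms are combined using exp(i*s)*conj(exp(i*t)) = exp(i*(s-t)), and sums of them are collapsed using the identity that for every m > 1 the m distinct m-th roots of unity sum to 0, e.g. 1 + exp(2*I*pi/3) + exp(-2*I*pi/3) = 0.)
A character is irreducible iff <chi, chi> = 1, so this representation is irreducible.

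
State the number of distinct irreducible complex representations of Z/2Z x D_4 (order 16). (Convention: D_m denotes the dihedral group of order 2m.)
10

Working: The number of irreducible complex representations of a finite group equals its number of conjugacy classes. For a direct product, #classes(G x H) = #classes(G) * #classes(H). Z/2Z has 2 classes (abelian), D_4 has 5 classes, so 2 * 5 = 10, so Z/2Z x D_4 (order 16) has exactly 10 irreducible complex representations.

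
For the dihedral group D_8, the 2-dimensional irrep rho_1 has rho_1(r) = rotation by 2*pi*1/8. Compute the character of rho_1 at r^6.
chi_{rho_1}(r^6) = 2*cos(2*pi*1*6/8) = 0

Justification: rho_1(r^6) is rotation by angle 2*pi*1*6/8, whose trace is 2*cos(2*pi*1*6/8) = 0.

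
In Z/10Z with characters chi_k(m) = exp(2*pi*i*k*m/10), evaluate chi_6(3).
chi_6(3) = zeta_10^18 = exp(-2*I*pi/5)

Proof sketch: chi_6(3) = zeta_10^(6*3) = zeta_10^18. Since zeta_10^10 = 1, this equals zeta_10^8 = exp(2*pi*i*8/10) = exp(-2*I*pi/5).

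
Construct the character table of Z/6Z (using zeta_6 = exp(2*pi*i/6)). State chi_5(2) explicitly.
Character table of Z/6Z (irreps indexed chi_0,...,chi_5 with chi_k(m) = zeta_6^(k*m), zeta_6 = exp(2*pi*i/6)):
  irrep \ class  {0} (size 1)  {1} (size 1)    {2} (size 1)    {3} (size 1)  {4} (size 1)    {5} (size 1)  
  chi_0          1             1               1               1             1               1             
  chi_1          1             exp(I*pi/3)     exp(2*I*pi/3)   -1            exp(-2*I*pi/3)  exp(-I*pi/3)  
  chi_2          1             exp(2*I*pi/3)   exp(-2*I*pi/3)  1             exp(2*I*pi/3)   exp(-2*I*pi/3)
  chi_3          1             -1              1               -1            1               -1            
  chi_4          1             exp(-2*I*pi/3)  exp(2*I*pi/3)   1             exp(-2*I*pi/3)  exp(2*I*pi/3) 
  chi_5          1             exp(-I*pi/3)    exp(-2*I*pi/3)  -1            exp(2*I*pi/3)   exp(I*pi/3)   

Spot check: chi_5(2) = zeta_6^(5*2) = zeta_6^10 = exp(-2*I*pi/3).

Argument: Z/6Z is abelian, so all 6 irreducible complex representations are 1-dimensional. They are given by chi_k(m) = zeta_6^(k*m) for k = 0,...,5. Row orthogonality: sum_m chi_k(m) conj(chi_l(m)) = 6 * [k = l].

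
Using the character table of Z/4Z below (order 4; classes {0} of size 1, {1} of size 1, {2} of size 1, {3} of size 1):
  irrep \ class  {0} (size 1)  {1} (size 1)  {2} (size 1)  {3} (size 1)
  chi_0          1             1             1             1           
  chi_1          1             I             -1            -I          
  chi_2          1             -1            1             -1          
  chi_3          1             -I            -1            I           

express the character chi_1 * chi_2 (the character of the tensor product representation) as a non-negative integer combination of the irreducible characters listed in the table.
chi_1 tensor chi_2 = chi_3 (all other irreducibles have multiplicity 0).

Working: The character of a tensor product is the pointwise product (chi_1 * chi_2)(C) = chi_1(C) * chi_2(C):
  {0}: (1)*(1), {1}: (I)*(-1), {2}: (-1)*(1), {3}: (-I)*(-1)
so (chi_1 * chi_2) takes values
  {0} -> 1, {1} -> -I, {2} -> -1, {3} -> I.
Now take the inner product of this character with each irreducible chi from the table, <chi_1*chi_2, chi> = (1/4) sum_C |C| (chi_1*chi_2)(C) conj(chi(C)):
  <chi_1*chi_2, chi_0> = (1/4)[1*(1)*conj(1) + 1*(-I)*conj(1) + 1*(-1)*conj(1) + 1*(I)*conj(1)]
      = (1/4)[(1) + (-I) + (-1) + (I)] = 0/4 = 0
  <chi_1*chi_2, chi_1> = (1/4)[1*(1)*conj(1) + 1*(-I)*conj(I) + 1*(-1)*conj(-1) + 1*(I)*conj(-I)]
      = (1/4)[(1) + (-1) + (1) + (-1)] = 0/4 = 0
  <chi_1*chi_2, chi_2> = (1/4)[1*(1)*conj(1) + 1*(-I)*conj(-1) + 1*(-1)*conj(1) + 1*(I)*conj(-1)]
      = (1/4)[(1) + (I) + (-1) + (-I)] = 0/4 = 0
  <chi_1*chi_2, chi_3> = (1/4)[1*(1)*conj(1) + 1*(-I)*conj(-I) + 1*(-1)*conj(-1) + 1*(I)*conj(I)]
      = (1/4)[(1) + (1) + (1) + (1)] = 4/4 = 1
(Exp terms are combined using exp(i*s)*conj(exp(i*t)) = exp(i*(s-t)), and sums of them are collapsed using the identity that for every m > 1 the m distinct m-th roots of unity sum to 0, e.g. 1 + exp(2*I*pi/3) + exp(-2*I*pi/3) = 0.)
Hence the multiplicities are chi_3: 1. Dimension check: dim(chi_1)*dim(chi_2) = 1*1 = 1 and sum (mult * dim) = 1*1 = 1.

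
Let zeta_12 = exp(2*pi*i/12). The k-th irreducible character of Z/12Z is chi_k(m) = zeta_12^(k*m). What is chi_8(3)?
chi_8(3) = zeta_12^24 = 1

Argument: chi_8(3) = zeta_12^(8*3) = zeta_12^24. Since zeta_12^12 = 1, this equals zeta_12^0 = exp(2*pi*i*0/12) = 1.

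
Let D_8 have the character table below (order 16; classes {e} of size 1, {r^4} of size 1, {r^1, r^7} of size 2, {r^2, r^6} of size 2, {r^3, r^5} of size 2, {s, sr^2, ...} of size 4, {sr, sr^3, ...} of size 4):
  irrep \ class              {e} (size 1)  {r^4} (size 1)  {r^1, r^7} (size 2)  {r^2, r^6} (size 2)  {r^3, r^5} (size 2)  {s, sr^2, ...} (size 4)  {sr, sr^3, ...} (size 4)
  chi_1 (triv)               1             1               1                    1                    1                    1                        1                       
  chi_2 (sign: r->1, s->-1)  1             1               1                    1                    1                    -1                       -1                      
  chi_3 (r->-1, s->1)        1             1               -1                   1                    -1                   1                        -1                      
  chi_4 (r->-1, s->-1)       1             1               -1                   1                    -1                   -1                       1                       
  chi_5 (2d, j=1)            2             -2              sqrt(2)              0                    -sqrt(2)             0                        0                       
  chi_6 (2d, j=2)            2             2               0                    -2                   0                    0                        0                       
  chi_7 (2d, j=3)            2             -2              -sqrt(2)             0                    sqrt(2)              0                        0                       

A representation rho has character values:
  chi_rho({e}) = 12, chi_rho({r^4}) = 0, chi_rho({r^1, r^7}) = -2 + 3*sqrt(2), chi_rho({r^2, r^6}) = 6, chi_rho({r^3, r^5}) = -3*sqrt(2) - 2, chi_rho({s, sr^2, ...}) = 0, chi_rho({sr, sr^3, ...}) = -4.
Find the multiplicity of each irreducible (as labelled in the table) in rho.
Multiplicities: chi_1: 0, chi_2: 2, chi_3: 3, chi_4: 1, chi_5: 3, chi_6: 0, chi_7: 0.

Use <chi_rho, chi> = (1/|G|) sum_C |C| * chi_rho(C) * conj(chi(C)) with |G| = 16 for each irreducible chi in the table:
  <chi_rho, chi_1> = (1/16)[1*(12)*conj(1) + 1*(0)*conj(1) + 2*(-2 + 3*sqrt(2))*conj(1) + 2*(6)*conj(1) + 2*(-3*sqrt(2) - 2)*conj(1) + 4*(0)*conj(1) + 4*(-4)*conj(1)]
      = (1/16)[(12) + (0) + (-4 + 6*sqrt(2)) + (12) + (-6*sqrt(2) - 4) + (0) + (-16)] = 0/16 = 0
  <chi_rho, chi_2> = (1/16)[1*(12)*conj(1) + 1*(0)*conj(1) + 2*(-2 + 3*sqrt(2))*conj(1) + 2*(6)*conj(1) + 2*(-3*sqrt(2) - 2)*conj(1) + 4*(0)*conj(-1) + 4*(-4)*conj(-1)]
      = (1/16)[(12) + (0) + (-4 + 6*sqrt(2)) + (12) + (-6*sqrt(2) - 4) + (0) + (16)] = 32/16 = 2
  <chi_rho, chi_3> = (1/16)[1*(12)*conj(1) + 1*(0)*conj(1) + 2*(-2 + 3*sqrt(2))*conj(-1) + 2*(6)*conj(1) + 2*(-3*sqrt(2) - 2)*conj(-1) + 4*(0)*conj(1) + 4*(-4)*conj(-1)]
      = (1/16)[(12) + (0) + (4 - 6*sqrt(2)) + (12) + (4 + 6*sqrt(2)) + (0) + (16)] = 48/16 = 3
  <chi_rho, chi_4> = (1/16)[1*(12)*conj(1) + 1*(0)*conj(1) + 2*(-2 + 3*sqrt(2))*conj(-1) + 2*(6)*conj(1) + 2*(-3*sqrt(2) - 2)*conj(-1) + 4*(0)*conj(-1) + 4*(-4)*conj(1)]
      = (1/16)[(12) + (0) + (4 - 6*sqrt(2)) + (12) + (4 + 6*sqrt(2)) + (0) + (-16)] = 16/16 = 1
  <chi_rho, chi_5> = (1/16)[1*(12)*conj(2) + 1*(0)*conj(-2) + 2*(-2 + 3*sqrt(2))*conj(sqrt(2)) + 2*(6)*conj(0) + 2*(-3*sqrt(2) - 2)*conj(-sqrt(2)) + 4*(0)*conj(0) + 4*(-4)*conj(0)]
      = (1/16)[(24) + (0) + (12 - 4*sqrt(2)) + (0) + (4*sqrt(2) + 12) + (0) + (0)] = 48/16 = 3
  <chi_rho, chi_6> = (1/16)[1*(12)*conj(2) + 1*(0)*conj(2) + 2*(-2 + 3*sqrt(2))*conj(0) + 2*(6)*conj(-2) + 2*(-3*sqrt(2) - 2)*conj(0) + 4*(0)*conj(0) + 4*(-4)*conj(0)]
      = (1/16)[(24) + (0) + (0) + (-24) + (0) + (0) + (0)] = 0/16 = 0
  <chi_rho, chi_7> = (1/16)[1*(12)*conj(2) + 1*(0)*conj(-2) + 2*(-2 + 3*sqrt(2))*conj(-sqrt(2)) + 2*(6)*conj(0) + 2*(-3*sqrt(2) - 2)*conj(sqrt(2)) + 4*(0)*conj(0) + 4*(-4)*conj(0)]
      = (1/16)[(24) + (0) + (-12 + 4*sqrt(2)) + (0) + (-12 - 4*sqrt(2)) + (0) + (0)] = 0/16 = 0
Dimension check: dim(rho) = sum (mult * dim) = 0*1 + 2*1 + 3*1 + 1*1 + 3*2 + 0*2 + 0*2 = 12 = chi_rho(e) = 12.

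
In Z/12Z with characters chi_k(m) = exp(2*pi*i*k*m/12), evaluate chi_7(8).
chi_7(8) = zeta_12^56 = exp(-2*I*pi/3)

chi_7(8) = zeta_12^(7*8) = zeta_12^56. Since zeta_12^12 = 1, this equals zeta_12^8 = exp(2*pi*i*8/12) = exp(-2*I*pi/3).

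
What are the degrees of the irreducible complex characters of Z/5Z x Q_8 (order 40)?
Dimensions: 1, 1, 1, 1, 1, 1, 1, 1, 1, 1, 1, 1, 1, 1, 1, 1, 1, 1, 1, 1, 2, 2, 2, 2, 2

Justification: There are 25 irreducibles (= number of conjugacy classes). Their dimensions d_i satisfy sum d_i^2 = |G| = 40: 1 + 1 + 1 + 1 + 1 + 1 + 1 + 1 + 1 + 1 + 1 + 1 + 1 + 1 + 1 + 1 + 1 + 1 + 1 + 1 + 4 + 4 + 4 + 4 + 4 = 40. (For the product with Z/5Z: each of the 5 1-dim characters of Z/5Z tensors with each irrep of Q_8, giving 5 copies of each Q_8-dimension.)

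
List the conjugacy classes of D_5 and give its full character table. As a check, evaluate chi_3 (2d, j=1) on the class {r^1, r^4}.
Conjugacy classes: {e} of size 1, {r^1, r^4} of size 2, {r^2, r^3} of size 2, {s, sr, ..., sr^4} of size 5.
Character table:
  irrep \ class              {e} (size 1)  {r^1, r^4} (size 2)  {r^2, r^3} (size 2)  {s, sr, ..., sr^4} (size 5)
  chi_1 (triv)               1             1                    1                    1                          
  chi_2 (sign: r->1, s->-1)  1             1                    1                    -1                         
  chi_3 (2d, j=1)            2             -1/2 + sqrt(5)/2     -sqrt(5)/2 - 1/2     0                          
  chi_4 (2d, j=2)            2             -sqrt(5)/2 - 1/2     -1/2 + sqrt(5)/2     0                          

Spot check: chi_3 (2d, j=1) on {r^1, r^4} = -1/2 + sqrt(5)/2.

Reasoning: D_5 has order 2*5 = 10 with 4 conjugacy classes, hence 4 irreducibles. Sum of squared dims 1 + 1 + 4 + 4 = 10 = |G|. Linear characters come from the abelianisation; the 2-dimensional irreps have character r^k -> 2*cos(2*pi*j*k/5), reflections -> 0.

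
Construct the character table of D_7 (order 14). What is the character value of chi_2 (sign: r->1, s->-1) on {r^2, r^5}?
Conjugacy classes: {e} of size 1, {r^1, r^6} of size 2, {r^2, r^5} of size 2, {r^3, r^4} of size 2, {s, sr, ..., sr^6} of size 7.
Character table:
  irrep \ class              {e} (size 1)  {r^1, r^6} (size 2)  {r^2, r^5} (size 2)  {r^3, r^4} (size 2)  {s, sr, ..., sr^6} (size 7)
  chi_1 (triv)               1             1                    1                    1                    1                          
  chi_2 (sign: r->1, s->-1)  1             1                    1                    1                    -1                         
  chi_3 (2d, j=1)            2             2*cos(2*pi/7)        -2*cos(3*pi/7)       -2*cos(pi/7)         0                          
  chi_4 (2d, j=2)            2             -2*cos(3*pi/7)       -2*cos(pi/7)         2*cos(2*pi/7)        0                          
  chi_5 (2d, j=3)            2             -2*cos(pi/7)         2*cos(2*pi/7)        -2*cos(3*pi/7)       0                          

Spot check: chi_2 (sign: r->1, s->-1) on {r^2, r^5} = 1.

Why: D_7 has order 2*7 = 14 with 5 conjugacy classes, hence 5 irreducibles. Sum of squared dims 1 + 1 + 4 + 4 + 4 = 14 = |G|. Linear characters come from the abelianisation; the 2-dimensional irreps have character r^k -> 2*cos(2*pi*j*k/7), reflections -> 0.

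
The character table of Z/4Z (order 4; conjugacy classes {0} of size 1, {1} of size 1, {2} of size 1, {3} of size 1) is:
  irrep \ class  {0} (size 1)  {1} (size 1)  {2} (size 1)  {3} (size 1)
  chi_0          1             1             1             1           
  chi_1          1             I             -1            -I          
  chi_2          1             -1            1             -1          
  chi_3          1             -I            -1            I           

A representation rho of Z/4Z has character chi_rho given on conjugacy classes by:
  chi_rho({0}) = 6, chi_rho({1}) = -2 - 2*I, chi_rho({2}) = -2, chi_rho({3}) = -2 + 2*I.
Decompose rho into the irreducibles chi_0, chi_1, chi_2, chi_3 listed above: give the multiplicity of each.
Multiplicities: chi_0: 0, chi_1: 1, chi_2: 2, chi_3: 3.

Derivation: Use <chi_rho, chi> = (1/|G|) sum_C |C| * chi_rho(C) * conj(chi(C)) with |G| = 4 for each irreducible chi in the table:
  <chi_rho, chi_0> = (1/4)[1*(6)*conj(1) + 1*(-2 - 2*I)*conj(1) + 1*(-2)*conj(1) + 1*(-2 + 2*I)*conj(1)]
      = (1/4)[(6) + (-2 - 2*I) + (-2) + (-2 + 2*I)] = 0/4 = 0
  <chi_rho, chi_1> = (1/4)[1*(6)*conj(1) + 1*(-2 - 2*I)*conj(I) + 1*(-2)*conj(-1) + 1*(-2 + 2*I)*conj(-I)]
      = (1/4)[(6) + (-2 + 2*I) + (2) + (-2 - 2*I)] = 4/4 = 1
  <chi_rho, chi_2> = (1/4)[1*(6)*conj(1) + 1*(-2 - 2*I)*conj(-1) + 1*(-2)*conj(1) + 1*(-2 + 2*I)*conj(-1)]
      = (1/4)[(6) + (2 + 2*I) + (-2) + (2 - 2*I)] = 8/4 = 2
  <chi_rho, chi_3> = (1/4)[1*(6)*conj(1) + 1*(-2 - 2*I)*conj(-I) + 1*(-2)*conj(-1) + 1*(-2 + 2*I)*conj(I)]
      = (1/4)[(6) + (2 - 2*I) + (2) + (2 + 2*I)] = 12/4 = 3
(Exp terms are combined using exp(i*s)*conj(exp(i*t)) = exp(i*(s-t)), and sums of them are collapsed using the identity that for every m > 1 the m distinct m-th roots of unity sum to 0, e.g. 1 + exp(2*I*pi/3) + exp(-2*I*pi/3) = 0.)
Dimension check: dim(rho) = sum (mult * dim) = 0*1 + 1*1 + 2*1 + 3*1 = 6 = chi_rho(e) = 6.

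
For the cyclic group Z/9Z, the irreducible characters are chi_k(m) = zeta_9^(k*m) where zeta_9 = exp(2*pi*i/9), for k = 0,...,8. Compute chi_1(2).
chi_1(2) = zeta_9^2 = exp(4*I*pi/9)

Solution. chi_1(2) = zeta_9^(1*2) = zeta_9^2. Since zeta_9^9 = 1, this equals zeta_9^2 = exp(2*pi*i*2/9) = exp(4*I*pi/9).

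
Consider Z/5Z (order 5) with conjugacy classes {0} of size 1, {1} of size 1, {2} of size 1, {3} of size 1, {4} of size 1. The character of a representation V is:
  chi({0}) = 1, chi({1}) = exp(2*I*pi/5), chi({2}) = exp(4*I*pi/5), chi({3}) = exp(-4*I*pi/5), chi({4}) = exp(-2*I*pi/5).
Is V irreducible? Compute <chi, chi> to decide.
Irreducible: <chi, chi> = 1.

<chi, chi> = (1/|G|) sum_C |C| * |chi(C)|^2 = (1/5)[1*|1|^2 + 1*|exp(2*I*pi/5)|^2 + 1*|exp(4*I*pi/5)|^2 + 1*|exp(-4*I*pi/5)|^2 + 1*|exp(-2*I*pi/5)|^2]
  = (1/5)[(1) + (1) + (1) + (1) + (1)] = 5/5 = 1.
(Exp terms are combined using exp(i*s)*conj(exp(i*t)) = exp(i*(s-t)), and sums of them are collapsed using the identity that for every m > 1 the m distinct m-th roots of unity sum to 0, e.g. 1 + exp(2*I*pi/3) + exp(-2*I*pi/3) = 0.)
A character is irreducible iff <chi, chi> = 1, so this representation is irreducible.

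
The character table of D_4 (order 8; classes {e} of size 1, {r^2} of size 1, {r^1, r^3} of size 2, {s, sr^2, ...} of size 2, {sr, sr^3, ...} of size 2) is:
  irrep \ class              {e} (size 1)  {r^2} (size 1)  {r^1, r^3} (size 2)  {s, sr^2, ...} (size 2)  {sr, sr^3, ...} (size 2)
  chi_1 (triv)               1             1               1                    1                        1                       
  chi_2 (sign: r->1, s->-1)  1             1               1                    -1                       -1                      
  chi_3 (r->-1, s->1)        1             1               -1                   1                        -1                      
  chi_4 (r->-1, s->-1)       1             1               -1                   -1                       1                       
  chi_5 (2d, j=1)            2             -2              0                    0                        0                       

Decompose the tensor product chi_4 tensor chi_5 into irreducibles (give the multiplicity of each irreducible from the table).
chi_4 tensor chi_5 = chi_5 (all other irreducibles have multiplicity 0).

Reasoning: The character of a tensor product is the pointwise product (chi_4 * chi_5)(C) = chi_4(C) * chi_5(C):
  {e}: (1)*(2), {r^2}: (1)*(-2), {r^1, r^3}: (-1)*(0), {s, sr^2, ...}: (-1)*(0), {sr, sr^3, ...}: (1)*(0)
so (chi_4 * chi_5) takes values
  {e} -> 2, {r^2} -> -2, {r^1, r^3} -> 0, {s, sr^2, ...} -> 0, {sr, sr^3, ...} -> 0.
Now take the inner product of this character with each irreducible chi from the table, <chi_4*chi_5, chi> = (1/8) sum_C |C| (chi_4*chi_5)(C) conj(chi(C)):
  <chi_4*chi_5, chi_1> = (1/8)[1*(2)*conj(1) + 1*(-2)*conj(1) + 2*(0)*conj(1) + 2*(0)*conj(1) + 2*(0)*conj(1)]
      = (1/8)[(2) + (-2) + (0) + (0) + (0)] = 0/8 = 0
  <chi_4*chi_5, chi_2> = (1/8)[1*(2)*conj(1) + 1*(-2)*conj(1) + 2*(0)*conj(1) + 2*(0)*conj(-1) + 2*(0)*conj(-1)]
      = (1/8)[(2) + (-2) + (0) + (0) + (0)] = 0/8 = 0
  <chi_4*chi_5, chi_3> = (1/8)[1*(2)*conj(1) + 1*(-2)*conj(1) + 2*(0)*conj(-1) + 2*(0)*conj(1) + 2*(0)*conj(-1)]
      = (1/8)[(2) + (-2) + (0) + (0) + (0)] = 0/8 = 0
  <chi_4*chi_5, chi_4> = (1/8)[1*(2)*conj(1) + 1*(-2)*conj(1) + 2*(0)*conj(-1) + 2*(0)*conj(-1) + 2*(0)*conj(1)]
      = (1/8)[(2) + (-2) + (0) + (0) + (0)] = 0/8 = 0
  <chi_4*chi_5, chi_5> = (1/8)[1*(2)*conj(2) + 1*(-2)*conj(-2) + 2*(0)*conj(0) + 2*(0)*conj(0) + 2*(0)*conj(0)]
      = (1/8)[(4) + (4) + (0) + (0) + (0)] = 8/8 = 1
Hence the multiplicities are chi_5: 1. Dimension check: dim(chi_4)*dim(chi_5) = 1*2 = 2 and sum (mult * dim) = 1*2 = 2.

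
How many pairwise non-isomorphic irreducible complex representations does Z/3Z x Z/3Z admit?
9

Proof sketch: The number of irreducible complex representations of a finite group equals its number of conjugacy classes. Z/3Z x Z/3Z is abelian of order 9, so every element is its own conjugacy class: 9 classes, so Z/3Z x Z/3Z (order 9) has exactly 9 irreducible complex representations.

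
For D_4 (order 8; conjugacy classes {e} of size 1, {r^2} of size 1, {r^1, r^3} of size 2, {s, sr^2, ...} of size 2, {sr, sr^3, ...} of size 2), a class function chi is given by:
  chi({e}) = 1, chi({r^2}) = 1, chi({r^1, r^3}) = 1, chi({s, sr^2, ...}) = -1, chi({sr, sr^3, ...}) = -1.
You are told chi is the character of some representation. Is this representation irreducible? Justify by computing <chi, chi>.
Irreducible: <chi, chi> = 1.

Proof sketch: <chi, chi> = (1/|G|) sum_C |C| * |chi(C)|^2 = (1/8)[1*|1|^2 + 1*|1|^2 + 2*|1|^2 + 2*|-1|^2 + 2*|-1|^2]
  = (1/8)[(1) + (1) + (2) + (2) + (2)] = 8/8 = 1.
A character is irreducible iff <chi, chi> = 1, so this representation is irreducible.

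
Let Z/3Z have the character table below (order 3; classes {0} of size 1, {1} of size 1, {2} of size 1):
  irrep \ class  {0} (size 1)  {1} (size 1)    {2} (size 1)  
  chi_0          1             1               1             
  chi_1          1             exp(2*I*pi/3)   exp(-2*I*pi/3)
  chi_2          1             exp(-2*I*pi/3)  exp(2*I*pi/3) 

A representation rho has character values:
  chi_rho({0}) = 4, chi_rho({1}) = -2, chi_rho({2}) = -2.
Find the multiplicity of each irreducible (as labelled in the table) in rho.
Multiplicities: chi_0: 0, chi_1: 2, chi_2: 2.

Why: Use <chi_rho, chi> = (1/|G|) sum_C |C| * chi_rho(C) * conj(chi(C)) with |G| = 3 for each irreducible chi in the table:
  <chi_rho, chi_0> = (1/3)[1*(4)*conj(1) + 1*(-2)*conj(1) + 1*(-2)*conj(1)]
      = (1/3)[(4) + (-2) + (-2)] = 0/3 = 0
  <chi_rho, chi_1> = (1/3)[1*(4)*conj(1) + 1*(-2)*conj(exp(2*I*pi/3)) + 1*(-2)*conj(exp(-2*I*pi/3))]
      = (1/3)[(4) + (2 + 2*exp(2*I*pi/3)) + (2 + 2*exp(-2*I*pi/3))] = 6/3 = 2
  <chi_rho, chi_2> = (1/3)[1*(4)*conj(1) + 1*(-2)*conj(exp(-2*I*pi/3)) + 1*(-2)*conj(exp(2*I*pi/3))]
      = (1/3)[(4) + (2 + 2*exp(-2*I*pi/3)) + (2 + 2*exp(2*I*pi/3))] = 6/3 = 2
(Exp terms are combined using exp(i*s)*conj(exp(i*t)) = exp(i*(s-t)), and sums of them are collapsed using the identity that for every m > 1 the m distinct m-th roots of unity sum to 0, e.g. 1 + exp(2*I*pi/3) + exp(-2*I*pi/3) = 0.)
Dimension check: dim(rho) = sum (mult * dim) = 0*1 + 2*1 + 2*1 = 4 = chi_rho(e) = 4.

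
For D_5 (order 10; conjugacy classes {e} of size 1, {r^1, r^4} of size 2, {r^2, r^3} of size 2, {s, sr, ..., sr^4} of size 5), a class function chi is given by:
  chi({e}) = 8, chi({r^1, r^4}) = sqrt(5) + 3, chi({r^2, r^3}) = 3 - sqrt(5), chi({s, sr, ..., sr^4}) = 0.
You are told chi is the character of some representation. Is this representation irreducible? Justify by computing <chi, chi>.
Not irreducible (reducible): <chi, chi> = 12 > 1.

Argument: <chi, chi> = (1/|G|) sum_C |C| * |chi(C)|^2 = (1/10)[1*|8|^2 + 2*|sqrt(5) + 3|^2 + 2*|3 - sqrt(5)|^2 + 5*|0|^2]
  = (1/10)[(64) + (12*sqrt(5) + 28) + (28 - 12*sqrt(5)) + (0)] = 120/10 = 12.
A character is irreducible iff <chi, chi> = 1, so this representation is reducible.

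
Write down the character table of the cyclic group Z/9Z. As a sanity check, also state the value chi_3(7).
Character table of Z/9Z (irreps indexed chi_0,...,chi_8 with chi_k(m) = zeta_9^(k*m), zeta_9 = exp(2*pi*i/9)):
  irrep \ class  {0} (size 1)  {1} (size 1)    {2} (size 1)    {3} (size 1)    {4} (size 1)    {5} (size 1)    {6} (size 1)    {7} (size 1)    {8} (size 1)  
  chi_0          1             1               1               1               1               1               1               1               1             
  chi_1          1             exp(2*I*pi/9)   exp(4*I*pi/9)   exp(2*I*pi/3)   exp(8*I*pi/9)   exp(-8*I*pi/9)  exp(-2*I*pi/3)  exp(-4*I*pi/9)  exp(-2*I*pi/9)
  chi_2          1             exp(4*I*pi/9)   exp(8*I*pi/9)   exp(-2*I*pi/3)  exp(-2*I*pi/9)  exp(2*I*pi/9)   exp(2*I*pi/3)   exp(-8*I*pi/9)  exp(-4*I*pi/9)
  chi_3          1             exp(2*I*pi/3)   exp(-2*I*pi/3)  1               exp(2*I*pi/3)   exp(-2*I*pi/3)  1               exp(2*I*pi/3)   exp(-2*I*pi/3)
  chi_4          1             exp(8*I*pi/9)   exp(-2*I*pi/9)  exp(2*I*pi/3)   exp(-4*I*pi/9)  exp(4*I*pi/9)   exp(-2*I*pi/3)  exp(2*I*pi/9)   exp(-8*I*pi/9)
  chi_5          1             exp(-8*I*pi/9)  exp(2*I*pi/9)   exp(-2*I*pi/3)  exp(4*I*pi/9)   exp(-4*I*pi/9)  exp(2*I*pi/3)   exp(-2*I*pi/9)  exp(8*I*pi/9) 
  chi_6          1             exp(-2*I*pi/3)  exp(2*I*pi/3)   1               exp(-2*I*pi/3)  exp(2*I*pi/3)   1               exp(-2*I*pi/3)  exp(2*I*pi/3) 
  chi_7          1             exp(-4*I*pi/9)  exp(-8*I*pi/9)  exp(2*I*pi/3)   exp(2*I*pi/9)   exp(-2*I*pi/9)  exp(-2*I*pi/3)  exp(8*I*pi/9)   exp(4*I*pi/9) 
  chi_8          1             exp(-2*I*pi/9)  exp(-4*I*pi/9)  exp(-2*I*pi/3)  exp(-8*I*pi/9)  exp(8*I*pi/9)   exp(2*I*pi/3)   exp(4*I*pi/9)   exp(2*I*pi/9) 

Spot check: chi_3(7) = zeta_9^(3*7) = zeta_9^21 = exp(2*I*pi/3).

Solution. Z/9Z is abelian, so all 9 irreducible complex representations are 1-dimensional. They are given by chi_k(m) = zeta_9^(k*m) for k = 0,...,8. Row orthogonality: sum_m chi_k(m) conj(chi_l(m)) = 9 * [k = l].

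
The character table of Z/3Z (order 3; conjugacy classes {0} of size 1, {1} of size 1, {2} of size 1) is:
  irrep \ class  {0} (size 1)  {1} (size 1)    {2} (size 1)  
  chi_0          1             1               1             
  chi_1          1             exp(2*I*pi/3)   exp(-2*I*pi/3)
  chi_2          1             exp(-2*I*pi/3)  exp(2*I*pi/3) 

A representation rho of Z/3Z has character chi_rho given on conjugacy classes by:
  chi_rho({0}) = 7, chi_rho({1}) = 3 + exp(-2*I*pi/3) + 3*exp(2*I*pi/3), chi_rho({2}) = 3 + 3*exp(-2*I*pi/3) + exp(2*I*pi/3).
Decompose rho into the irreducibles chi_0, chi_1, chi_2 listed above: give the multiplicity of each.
Multiplicities: chi_0: 3, chi_1: 3, chi_2: 1.

Use <chi_rho, chi> = (1/|G|) sum_C |C| * chi_rho(C) * conj(chi(C)) with |G| = 3 for each irreducible chi in the table:
  <chi_rho, chi_0> = (1/3)[1*(7)*conj(1) + 1*(3 + exp(-2*I*pi/3) + 3*exp(2*I*pi/3))*conj(1) + 1*(3 + 3*exp(-2*I*pi/3) + exp(2*I*pi/3))*conj(1)]
      = (1/3)[(7) + (3 + exp(-2*I*pi/3) + 3*exp(2*I*pi/3)) + (3 + 3*exp(-2*I*pi/3) + exp(2*I*pi/3))] = 9/3 = 3
  <chi_rho, chi_1> = (1/3)[1*(7)*conj(1) + 1*(3 + exp(-2*I*pi/3) + 3*exp(2*I*pi/3))*conj(exp(2*I*pi/3)) + 1*(3 + 3*exp(-2*I*pi/3) + exp(2*I*pi/3))*conj(exp(-2*I*pi/3))]
      = (1/3)[(7) + (3 + 3*exp(-2*I*pi/3) + exp(2*I*pi/3)) + (3 + exp(-2*I*pi/3) + 3*exp(2*I*pi/3))] = 9/3 = 3
  <chi_rho, chi_2> = (1/3)[1*(7)*conj(1) + 1*(3 + exp(-2*I*pi/3) + 3*exp(2*I*pi/3))*conj(exp(-2*I*pi/3)) + 1*(3 + 3*exp(-2*I*pi/3) + exp(2*I*pi/3))*conj(exp(2*I*pi/3))]
      = (1/3)[(7) + (-2) + (-2)] = 3/3 = 1
(Exp terms are combined using exp(i*s)*conj(exp(i*t)) = exp(i*(s-t)), and sums of them are collapsed using the identity that for every m > 1 the m distinct m-th roots of unity sum to 0, e.g. 1 + exp(2*I*pi/3) + exp(-2*I*pi/3) = 0.)
Dimension check: dim(rho) = sum (mult * dim) = 3*1 + 3*1 + 1*1 = 7 = chi_rho(e) = 7.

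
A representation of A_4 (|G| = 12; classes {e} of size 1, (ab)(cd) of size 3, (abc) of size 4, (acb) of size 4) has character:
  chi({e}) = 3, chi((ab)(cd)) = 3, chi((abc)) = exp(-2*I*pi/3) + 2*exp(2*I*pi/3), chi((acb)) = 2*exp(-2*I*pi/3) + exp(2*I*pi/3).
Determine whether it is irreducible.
Not irreducible (reducible): <chi, chi> = 5 > 1.

Details: <chi, chi> = (1/|G|) sum_C |C| * |chi(C)|^2 = (1/12)[1*|3|^2 + 3*|3|^2 + 4*|exp(-2*I*pi/3) + 2*exp(2*I*pi/3)|^2 + 4*|2*exp(-2*I*pi/3) + exp(2*I*pi/3)|^2]
  = (1/12)[(9) + (27) + (12) + (12)] = 60/12 = 5.
(Exp terms are combined using exp(i*s)*conj(exp(i*t)) = exp(i*(s-t)), and sums of them are collapsed using the identity that for every m > 1 the m distinct m-th roots of unity sum to 0, e.g. 1 + exp(2*I*pi/3) + exp(-2*I*pi/3) = 0.)
A character is irreducible iff <chi, chi> = 1, so this representation is reducible.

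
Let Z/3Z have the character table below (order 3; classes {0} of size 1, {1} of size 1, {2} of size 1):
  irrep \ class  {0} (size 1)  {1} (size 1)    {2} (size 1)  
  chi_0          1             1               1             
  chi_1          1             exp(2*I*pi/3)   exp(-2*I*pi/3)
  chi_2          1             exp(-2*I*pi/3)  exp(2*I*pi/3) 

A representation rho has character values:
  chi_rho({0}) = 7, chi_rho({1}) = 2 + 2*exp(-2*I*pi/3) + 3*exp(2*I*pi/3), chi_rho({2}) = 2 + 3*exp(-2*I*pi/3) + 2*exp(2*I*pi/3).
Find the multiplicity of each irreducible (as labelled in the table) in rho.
Multiplicities: chi_0: 2, chi_1: 3, chi_2: 2.

Solution. Use <chi_rho, chi> = (1/|G|) sum_C |C| * chi_rho(C) * conj(chi(C)) with |G| = 3 for each irreducible chi in the table:
  <chi_rho, chi_0> = (1/3)[1*(7)*conj(1) + 1*(2 + 2*exp(-2*I*pi/3) + 3*exp(2*I*pi/3))*conj(1) + 1*(2 + 3*exp(-2*I*pi/3) + 2*exp(2*I*pi/3))*conj(1)]
      = (1/3)[(7) + (2 + 2*exp(-2*I*pi/3) + 3*exp(2*I*pi/3)) + (2 + 3*exp(-2*I*pi/3) + 2*exp(2*I*pi/3))] = 6/3 = 2
  <chi_rho, chi_1> = (1/3)[1*(7)*conj(1) + 1*(2 + 2*exp(-2*I*pi/3) + 3*exp(2*I*pi/3))*conj(exp(2*I*pi/3)) + 1*(2 + 3*exp(-2*I*pi/3) + 2*exp(2*I*pi/3))*conj(exp(-2*I*pi/3))]
      = (1/3)[(7) + (1) + (1)] = 9/3 = 3
  <chi_rho, chi_2> = (1/3)[1*(7)*conj(1) + 1*(2 + 2*exp(-2*I*pi/3) + 3*exp(2*I*pi/3))*conj(exp(-2*I*pi/3)) + 1*(2 + 3*exp(-2*I*pi/3) + 2*exp(2*I*pi/3))*conj(exp(2*I*pi/3))]
      = (1/3)[(7) + (2 + 3*exp(-2*I*pi/3) + 2*exp(2*I*pi/3)) + (2 + 2*exp(-2*I*pi/3) + 3*exp(2*I*pi/3))] = 6/3 = 2
(Exp terms are combined using exp(i*s)*conj(exp(i*t)) = exp(i*(s-t)), and sums of them are collapsed using the identity that for every m > 1 the m distinct m-th roots of unity sum to 0, e.g. 1 + exp(2*I*pi/3) + exp(-2*I*pi/3) = 0.)
Dimension check: dim(rho) = sum (mult * dim) = 2*1 + 3*1 + 2*1 = 7 = chi_rho(e) = 7.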